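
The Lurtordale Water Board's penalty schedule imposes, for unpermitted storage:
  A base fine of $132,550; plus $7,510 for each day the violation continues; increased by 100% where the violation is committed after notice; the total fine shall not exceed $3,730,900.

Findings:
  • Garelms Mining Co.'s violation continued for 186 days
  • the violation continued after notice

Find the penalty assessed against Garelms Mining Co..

$3,058,820

Per-day component: 186 × $7,510 = $1,396,860
Base plus per-day: $132,550 + $1,396,860 = $1,529,410
Enhancement: 100% of $1,529,410 = $1,529,410
Enhanced fine: $1,529,410 + $1,529,410 = $3,058,820
Cap at $3,730,900: $3,058,820 is within the cap, no reduction.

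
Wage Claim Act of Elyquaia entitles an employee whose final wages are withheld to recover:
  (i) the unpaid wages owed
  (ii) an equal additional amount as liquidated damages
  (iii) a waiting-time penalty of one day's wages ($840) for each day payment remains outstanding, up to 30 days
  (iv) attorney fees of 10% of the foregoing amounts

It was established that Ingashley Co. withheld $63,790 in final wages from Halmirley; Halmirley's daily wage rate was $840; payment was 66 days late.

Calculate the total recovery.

$168,058

Liquidated damages (equal amount): $63,790
Penalty days: min(66, 30) = 30
Waiting-time penalty: 30 × $840 = $25,200
Subtotal: $63,790 + $63,790 + $25,200 = $152,780
Attorney fees: 10% of $152,780 = $15,278
Total award: $152,780 + $15,278 = $168,058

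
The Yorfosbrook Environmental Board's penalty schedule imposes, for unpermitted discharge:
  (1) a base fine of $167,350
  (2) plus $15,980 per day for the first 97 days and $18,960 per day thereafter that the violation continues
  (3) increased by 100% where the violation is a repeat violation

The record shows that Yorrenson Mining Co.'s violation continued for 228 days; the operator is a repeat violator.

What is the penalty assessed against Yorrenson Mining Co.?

First 97 days: 97 × $15,980 = $1,550,060
Remaining days: (228 − 97) × $18,960 = $2,483,760
Per-day component: $1,550,060 + $2,483,760 = $4,033,820
Base plus per-day: $167,350 + $4,033,820 = $4,201,170
Enhancement: 100% of $4,201,170 = $4,201,170
Enhanced fine: $4,201,170 + $4,201,170 = $8,402,340

$8,402,340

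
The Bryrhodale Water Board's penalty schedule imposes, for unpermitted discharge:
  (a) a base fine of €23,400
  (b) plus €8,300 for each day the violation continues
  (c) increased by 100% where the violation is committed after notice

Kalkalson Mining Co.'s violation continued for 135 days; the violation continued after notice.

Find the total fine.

€2,287,800

Per-day component: 135 × €8,300 = €1,120,500
Base plus per-day: €23,400 + €1,120,500 = €1,143,900
Enhancement: 100% of €1,143,900 = €1,143,900
Enhanced fine: €1,143,900 + €1,143,900 = €2,287,800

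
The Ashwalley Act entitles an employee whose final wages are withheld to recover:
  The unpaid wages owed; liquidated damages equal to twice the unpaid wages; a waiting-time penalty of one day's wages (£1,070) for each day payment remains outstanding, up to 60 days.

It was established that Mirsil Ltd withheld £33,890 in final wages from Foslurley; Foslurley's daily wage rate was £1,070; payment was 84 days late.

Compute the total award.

£165,870

Doubled: 2 × £33,890 = £67,780
Penalty days: min(84, 60) = 60
Waiting-time penalty: 60 × £1,070 = £64,200
Total award: £33,890 + £67,780 + £64,200 = £165,870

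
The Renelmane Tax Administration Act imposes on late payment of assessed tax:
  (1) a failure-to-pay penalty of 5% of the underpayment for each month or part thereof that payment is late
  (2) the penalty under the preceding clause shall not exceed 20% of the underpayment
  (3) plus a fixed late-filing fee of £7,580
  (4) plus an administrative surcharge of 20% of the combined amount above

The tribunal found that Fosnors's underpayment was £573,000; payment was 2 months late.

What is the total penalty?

£77,856

Accrued rate: 5% × 2 = 10%, capped at 20% → 10%
Failure-to-pay penalty: 10% of £573,000 = £57,300
Penalty before surcharge: £57,300 + £7,580 = £64,880
Administrative surcharge: 20% of £64,880 = £12,976
Total penalty: £64,880 + £12,976 = £77,856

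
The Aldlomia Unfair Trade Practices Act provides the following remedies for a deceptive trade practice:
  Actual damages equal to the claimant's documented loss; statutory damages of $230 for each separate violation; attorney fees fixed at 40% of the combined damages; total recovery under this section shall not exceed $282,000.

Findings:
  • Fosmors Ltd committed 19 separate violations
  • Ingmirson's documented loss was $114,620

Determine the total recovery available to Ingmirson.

Statutory damages: 19 × $230 = $4,370
Combined damages: $114,620 + $4,370 = $118,990
Attorney fees: 40% of $118,990 = $47,596
Total before cap: $118,990 + $47,596 = $166,586
Cap at $282,000: $166,586 is within the cap, no reduction.

$166,586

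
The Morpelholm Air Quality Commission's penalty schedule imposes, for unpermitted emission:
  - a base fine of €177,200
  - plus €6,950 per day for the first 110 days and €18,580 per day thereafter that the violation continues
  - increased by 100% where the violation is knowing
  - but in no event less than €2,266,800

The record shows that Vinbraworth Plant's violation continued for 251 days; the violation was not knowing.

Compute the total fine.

First 110 days: 110 × €6,950 = €764,500
Remaining days: (251 − 110) × €18,580 = €2,619,780
Per-day component: €764,500 + €2,619,780 = €3,384,280
Base plus per-day: €177,200 + €3,384,280 = €3,561,480
The violation was not knowing: no 100% increase.
Minimum €2,266,800: €3,561,480 meets the minimum, no increase.

€3,561,480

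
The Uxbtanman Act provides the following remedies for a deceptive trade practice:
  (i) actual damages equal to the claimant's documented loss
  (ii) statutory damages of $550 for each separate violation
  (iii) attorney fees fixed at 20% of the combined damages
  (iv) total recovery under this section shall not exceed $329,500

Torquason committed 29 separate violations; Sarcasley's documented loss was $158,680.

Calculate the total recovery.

$209,556

Statutory damages: 29 × $550 = $15,950
Combined damages: $158,680 + $15,950 = $174,630
Attorney fees: 20% of $174,630 = $34,926
Total before cap: $174,630 + $34,926 = $209,556
Cap at $329,500: $209,556 is within the cap, no reduction.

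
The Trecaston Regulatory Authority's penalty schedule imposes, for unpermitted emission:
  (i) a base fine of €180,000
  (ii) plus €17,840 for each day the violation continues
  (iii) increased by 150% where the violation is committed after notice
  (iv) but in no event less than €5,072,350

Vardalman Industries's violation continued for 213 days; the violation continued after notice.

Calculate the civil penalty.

€9,949,800

Per-day component: 213 × €17,840 = €3,799,920
Base plus per-day: €180,000 + €3,799,920 = €3,979,920
Enhancement: 150% of €3,979,920 = €5,969,880
Enhanced fine: €3,979,920 + €5,969,880 = €9,949,800
Minimum €5,072,350: €9,949,800 meets the minimum, no increase.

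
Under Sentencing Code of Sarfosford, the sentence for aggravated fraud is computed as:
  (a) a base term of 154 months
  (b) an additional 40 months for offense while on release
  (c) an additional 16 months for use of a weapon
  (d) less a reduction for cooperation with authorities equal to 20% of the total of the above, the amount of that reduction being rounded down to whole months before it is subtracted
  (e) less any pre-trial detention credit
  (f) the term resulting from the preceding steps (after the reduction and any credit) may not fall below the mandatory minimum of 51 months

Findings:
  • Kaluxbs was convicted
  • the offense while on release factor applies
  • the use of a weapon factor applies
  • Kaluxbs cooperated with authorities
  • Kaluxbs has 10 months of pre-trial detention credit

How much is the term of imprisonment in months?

Offense while on release enhancement: +40 months
Use of a weapon enhancement: +16 months
Adjusted term: 154 months + 40 months + 16 months = 210 months
Cooperation with authorities reduction: 20% of 210 months = 42 months (rounded down)
After reduction: 210 − 42 = 168 months
Less pre-trial detention credit: 168 months − 10 months = 158 months
Minimum 51 months: 158 months meets the minimum, no increase.

158 months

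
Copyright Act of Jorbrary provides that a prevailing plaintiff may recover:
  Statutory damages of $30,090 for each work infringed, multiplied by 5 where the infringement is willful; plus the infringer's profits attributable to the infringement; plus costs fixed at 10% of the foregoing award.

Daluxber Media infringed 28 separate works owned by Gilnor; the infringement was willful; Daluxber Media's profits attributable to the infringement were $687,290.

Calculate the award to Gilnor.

$5,389,879

Statutory damages: 28 × $30,090 = $842,520
Multiplied by 5: 5 × $842,520 = $4,212,600
Combined award: $4,212,600 + $687,290 = $4,899,890
Costs: 10% of $4,899,890 = $489,989
Award plus costs: $4,899,890 + $489,989 = $5,389,879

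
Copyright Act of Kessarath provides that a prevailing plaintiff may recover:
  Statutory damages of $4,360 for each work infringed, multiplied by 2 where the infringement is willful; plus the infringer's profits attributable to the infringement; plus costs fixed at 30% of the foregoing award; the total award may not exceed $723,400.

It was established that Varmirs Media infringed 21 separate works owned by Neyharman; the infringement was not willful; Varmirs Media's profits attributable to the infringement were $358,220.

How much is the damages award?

$584,714

Statutory damages: 21 × $4,360 = $91,560
Infringement not willful: no ×2 enhancement.
Combined award: $91,560 + $358,220 = $449,780
Costs: 30% of $449,780 = $134,934
Award plus costs: $449,780 + $134,934 = $584,714
Cap at $723,400: $584,714 is within the cap, no reduction.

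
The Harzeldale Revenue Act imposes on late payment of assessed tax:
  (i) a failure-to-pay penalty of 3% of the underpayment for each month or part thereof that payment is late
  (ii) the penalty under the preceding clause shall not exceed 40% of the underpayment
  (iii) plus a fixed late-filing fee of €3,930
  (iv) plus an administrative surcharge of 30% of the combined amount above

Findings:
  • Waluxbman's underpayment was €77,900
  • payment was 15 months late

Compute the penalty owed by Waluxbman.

€45,617

Accrued rate: 3% × 15 = 45%, capped at 40% → 40%
Failure-to-pay penalty: 40% of €77,900 = €31,160
Penalty before surcharge: €31,160 + €3,930 = €35,090
Administrative surcharge: 30% of €35,090 = €10,527
Total penalty: €35,090 + €10,527 = €45,617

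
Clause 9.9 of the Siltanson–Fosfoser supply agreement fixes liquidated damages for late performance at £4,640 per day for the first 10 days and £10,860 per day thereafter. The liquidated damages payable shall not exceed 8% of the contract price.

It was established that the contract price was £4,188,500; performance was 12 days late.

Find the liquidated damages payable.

First 10 days: 10 × £4,640 = £46,400
Remaining days: (12 − 10) × £10,860 = £21,720
Accrued per-day damages: £46,400 + £21,720 = £68,120
Cap: 8% of £4,188,500 = £335,080
Cap at £335,080: £68,120 is within the cap, no reduction.

£68,120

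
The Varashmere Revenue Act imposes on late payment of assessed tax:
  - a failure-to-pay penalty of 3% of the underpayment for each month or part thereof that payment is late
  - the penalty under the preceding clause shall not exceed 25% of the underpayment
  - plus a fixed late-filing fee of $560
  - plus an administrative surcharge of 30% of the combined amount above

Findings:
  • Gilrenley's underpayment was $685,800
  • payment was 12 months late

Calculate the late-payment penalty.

$223,613

Accrued rate: 3% × 12 = 36%, capped at 25% → 25%
Failure-to-pay penalty: 25% of $685,800 = $171,450
Penalty before surcharge: $171,450 + $560 = $172,010
Administrative surcharge: 30% of $172,010 = $51,603
Total penalty: $172,010 + $51,603 = $223,613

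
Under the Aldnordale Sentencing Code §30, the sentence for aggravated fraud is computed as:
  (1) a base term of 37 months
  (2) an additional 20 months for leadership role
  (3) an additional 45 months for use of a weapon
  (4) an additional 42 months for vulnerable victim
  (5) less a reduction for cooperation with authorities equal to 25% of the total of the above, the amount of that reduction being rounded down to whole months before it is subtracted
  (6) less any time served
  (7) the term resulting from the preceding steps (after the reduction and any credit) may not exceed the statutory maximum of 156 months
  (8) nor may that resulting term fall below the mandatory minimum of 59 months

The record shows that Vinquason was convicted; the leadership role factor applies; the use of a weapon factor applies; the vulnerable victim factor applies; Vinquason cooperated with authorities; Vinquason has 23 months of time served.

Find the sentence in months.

Leadership role enhancement: +20 months
Use of a weapon enhancement: +45 months
Vulnerable victim enhancement: +42 months
Adjusted term: 37 months + 20 months + 45 months + 42 months = 144 months
Cooperation with authorities reduction: 25% of 144 months = 36 months (rounded down)
After reduction: 144 − 36 = 108 months
Less time served: 108 months − 23 months = 85 months
Cap at 156 months: 85 months is within the cap, no reduction.
Minimum 59 months: 85 months meets the minimum, no increase.

85 months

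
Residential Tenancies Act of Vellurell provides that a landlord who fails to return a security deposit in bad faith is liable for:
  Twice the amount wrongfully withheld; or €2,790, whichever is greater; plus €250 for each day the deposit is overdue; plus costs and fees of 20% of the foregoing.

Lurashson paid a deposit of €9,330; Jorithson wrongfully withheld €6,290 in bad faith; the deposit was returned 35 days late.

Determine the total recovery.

€25,596

Doubled: 2 × €6,290 = €12,580
Minimum €2,790: €12,580 meets the minimum, no increase.
Late-return penalty: 35 × €250 = €8,750
Damages plus late penalty: €12,580 + €8,750 = €21,330
Costs and fees: 20% of €21,330 = €4,266
Total recovery: €21,330 + €4,266 = €25,596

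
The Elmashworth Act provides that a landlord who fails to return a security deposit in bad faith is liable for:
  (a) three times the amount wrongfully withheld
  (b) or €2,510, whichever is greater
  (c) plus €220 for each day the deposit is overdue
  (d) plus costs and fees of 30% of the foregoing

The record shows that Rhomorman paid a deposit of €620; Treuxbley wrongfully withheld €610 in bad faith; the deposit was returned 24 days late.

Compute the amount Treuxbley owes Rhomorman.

€10,127

Trebled: 3 × €610 = €1,830
Minimum €2,510: €1,830 is below the minimum → €2,510
Late-return penalty: 24 × €220 = €5,280
Damages plus late penalty: €2,510 + €5,280 = €7,790
Costs and fees: 30% of €7,790 = €2,337
Total recovery: €7,790 + €2,337 = €10,127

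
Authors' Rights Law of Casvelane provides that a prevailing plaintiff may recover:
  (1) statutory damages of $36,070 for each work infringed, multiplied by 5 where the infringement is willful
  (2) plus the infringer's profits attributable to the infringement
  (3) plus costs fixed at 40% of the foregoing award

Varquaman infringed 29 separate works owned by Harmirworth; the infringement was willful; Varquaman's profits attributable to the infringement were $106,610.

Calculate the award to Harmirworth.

$7,471,464

Statutory damages: 29 × $36,070 = $1,046,030
Multiplied by 5: 5 × $1,046,030 = $5,230,150
Combined award: $5,230,150 + $106,610 = $5,336,760
Costs: 40% of $5,336,760 = $2,134,704
Award plus costs: $5,336,760 + $2,134,704 = $7,471,464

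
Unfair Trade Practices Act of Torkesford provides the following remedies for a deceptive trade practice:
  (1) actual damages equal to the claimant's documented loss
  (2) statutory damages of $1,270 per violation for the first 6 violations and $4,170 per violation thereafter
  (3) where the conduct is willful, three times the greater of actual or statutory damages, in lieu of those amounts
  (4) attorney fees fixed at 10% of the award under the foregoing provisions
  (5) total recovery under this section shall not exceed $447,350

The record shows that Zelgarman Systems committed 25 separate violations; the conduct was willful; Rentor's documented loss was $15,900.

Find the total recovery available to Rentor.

$286,605

First 6 violations: 6 × $1,270 = $7,620
Remaining violations: (25 − 6) × $4,170 = $79,230
Statutory damages: $7,620 + $79,230 = $86,850
Greater of actual damages ($15,900) or statutory damages ($86,850): $86,850
Trebled: 3 × $86,850 = $260,550
Attorney fees: 10% of $260,550 = $26,055
Total before cap: $260,550 + $26,055 = $286,605
Cap at $447,350: $286,605 is within the cap, no reduction.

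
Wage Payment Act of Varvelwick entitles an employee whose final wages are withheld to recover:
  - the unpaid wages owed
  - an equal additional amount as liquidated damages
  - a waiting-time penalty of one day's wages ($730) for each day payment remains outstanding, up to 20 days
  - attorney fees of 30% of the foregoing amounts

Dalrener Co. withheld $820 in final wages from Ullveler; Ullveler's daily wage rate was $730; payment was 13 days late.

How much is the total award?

Liquidated damages (equal amount): $820
Penalty days: min(13, 20) = 13
Waiting-time penalty: 13 × $730 = $9,490
Subtotal: $820 + $820 + $9,490 = $11,130
Attorney fees: 30% of $11,130 = $3,339
Total award: $11,130 + $3,339 = $14,469

$14,469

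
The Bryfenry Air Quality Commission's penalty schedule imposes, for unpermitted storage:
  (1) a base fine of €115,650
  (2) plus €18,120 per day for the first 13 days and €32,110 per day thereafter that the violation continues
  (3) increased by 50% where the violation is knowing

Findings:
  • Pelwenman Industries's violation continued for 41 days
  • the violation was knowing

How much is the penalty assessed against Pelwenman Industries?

First 13 days: 13 × €18,120 = €235,560
Remaining days: (41 − 13) × €32,110 = €899,080
Per-day component: €235,560 + €899,080 = €1,134,640
Base plus per-day: €115,650 + €1,134,640 = €1,250,290
Enhancement: 50% of €1,250,290 = €625,145
Enhanced fine: €1,250,290 + €625,145 = €1,875,435

€1,875,435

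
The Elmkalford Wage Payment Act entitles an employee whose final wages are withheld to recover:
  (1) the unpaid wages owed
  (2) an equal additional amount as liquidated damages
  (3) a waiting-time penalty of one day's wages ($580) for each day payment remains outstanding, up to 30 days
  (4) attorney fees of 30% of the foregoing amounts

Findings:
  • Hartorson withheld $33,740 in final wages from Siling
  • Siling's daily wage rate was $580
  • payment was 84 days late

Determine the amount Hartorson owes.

$110,344

Liquidated damages (equal amount): $33,740
Penalty days: min(84, 30) = 30
Waiting-time penalty: 30 × $580 = $17,400
Subtotal: $33,740 + $33,740 + $17,400 = $84,880
Attorney fees: 30% of $84,880 = $25,464
Total award: $84,880 + $25,464 = $110,344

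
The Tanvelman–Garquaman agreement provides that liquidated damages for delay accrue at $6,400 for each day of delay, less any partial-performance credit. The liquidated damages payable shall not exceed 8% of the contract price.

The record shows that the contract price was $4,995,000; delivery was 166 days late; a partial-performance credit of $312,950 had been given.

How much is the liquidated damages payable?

Per-day damages: 166 × $6,400 = $1,062,400
Less partial-performance credit: $1,062,400 − $312,950 = $749,450
Cap: 8% of $4,995,000 = $399,600
Cap at $399,600: $749,450 exceeds the cap → $399,600

$399,600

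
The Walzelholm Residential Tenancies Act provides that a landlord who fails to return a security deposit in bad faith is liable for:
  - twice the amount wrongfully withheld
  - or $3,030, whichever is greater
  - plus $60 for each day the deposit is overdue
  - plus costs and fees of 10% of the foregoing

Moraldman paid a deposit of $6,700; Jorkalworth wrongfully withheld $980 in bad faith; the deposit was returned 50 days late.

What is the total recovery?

Doubled: 2 × $980 = $1,960
Minimum $3,030: $1,960 is below the minimum → $3,030
Late-return penalty: 50 × $60 = $3,000
Damages plus late penalty: $3,030 + $3,000 = $6,030
Costs and fees: 10% of $6,030 = $603
Total recovery: $6,030 + $603 = $6,633

$6,633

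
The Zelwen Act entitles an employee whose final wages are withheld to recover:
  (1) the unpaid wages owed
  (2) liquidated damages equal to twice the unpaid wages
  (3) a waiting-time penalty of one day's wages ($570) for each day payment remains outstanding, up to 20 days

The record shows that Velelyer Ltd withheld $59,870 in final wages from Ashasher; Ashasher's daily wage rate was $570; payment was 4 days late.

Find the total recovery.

$181,890

Doubled: 2 × $59,870 = $119,740
Penalty days: min(4, 20) = 4
Waiting-time penalty: 4 × $570 = $2,280
Total award: $59,870 + $119,740 + $2,280 = $181,890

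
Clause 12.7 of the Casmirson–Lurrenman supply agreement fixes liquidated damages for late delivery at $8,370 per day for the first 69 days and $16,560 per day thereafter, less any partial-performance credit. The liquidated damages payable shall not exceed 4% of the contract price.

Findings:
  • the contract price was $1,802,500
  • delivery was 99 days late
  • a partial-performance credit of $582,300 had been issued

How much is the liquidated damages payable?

First 69 days: 69 × $8,370 = $577,530
Remaining days: (99 − 69) × $16,560 = $496,800
Accrued per-day damages: $577,530 + $496,800 = $1,074,330
Less partial-performance credit: $1,074,330 − $582,300 = $492,030
Cap: 4% of $1,802,500 = $72,100
Cap at $72,100: $492,030 exceeds the cap → $72,100

Liquidated damages: $72,100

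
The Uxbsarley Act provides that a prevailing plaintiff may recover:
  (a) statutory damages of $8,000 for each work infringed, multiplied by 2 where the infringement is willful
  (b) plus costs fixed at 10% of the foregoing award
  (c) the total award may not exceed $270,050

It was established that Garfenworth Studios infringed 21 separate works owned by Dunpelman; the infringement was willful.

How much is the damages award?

Statutory damages: 21 × $8,000 = $168,000
Doubled: 2 × $168,000 = $336,000
Costs: 10% of $336,000 = $33,600
Award plus costs: $336,000 + $33,600 = $369,600
Cap at $270,050: $369,600 exceeds the cap → $270,050

$270,050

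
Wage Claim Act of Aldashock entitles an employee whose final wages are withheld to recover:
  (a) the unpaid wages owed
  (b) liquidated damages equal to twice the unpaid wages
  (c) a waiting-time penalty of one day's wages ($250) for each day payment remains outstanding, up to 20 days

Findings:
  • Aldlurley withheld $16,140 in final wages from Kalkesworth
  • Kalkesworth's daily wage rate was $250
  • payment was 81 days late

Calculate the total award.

$53,420

Doubled: 2 × $16,140 = $32,280
Penalty days: min(81, 20) = 20
Waiting-time penalty: 20 × $250 = $5,000
Total award: $16,140 + $32,280 + $5,000 = $53,420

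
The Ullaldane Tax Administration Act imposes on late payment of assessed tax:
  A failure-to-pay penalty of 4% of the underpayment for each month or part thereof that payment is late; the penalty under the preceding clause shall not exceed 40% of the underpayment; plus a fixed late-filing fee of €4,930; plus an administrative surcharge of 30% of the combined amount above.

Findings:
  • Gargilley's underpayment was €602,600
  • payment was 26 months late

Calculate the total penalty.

Accrued rate: 4% × 26 = 104%, capped at 40% → 40%
Failure-to-pay penalty: 40% of €602,600 = €241,040
Penalty before surcharge: €241,040 + €4,930 = €245,970
Administrative surcharge: 30% of €245,970 = €73,791
Total penalty: €245,970 + €73,791 = €319,761

Penalty: €319,761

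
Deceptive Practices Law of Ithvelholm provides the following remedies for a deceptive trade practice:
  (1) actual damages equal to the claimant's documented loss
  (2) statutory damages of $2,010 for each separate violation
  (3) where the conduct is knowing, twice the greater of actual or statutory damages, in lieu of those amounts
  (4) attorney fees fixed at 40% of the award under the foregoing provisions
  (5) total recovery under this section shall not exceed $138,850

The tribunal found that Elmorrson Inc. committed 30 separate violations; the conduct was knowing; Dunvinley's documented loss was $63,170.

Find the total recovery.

$138,850

Statutory damages: 30 × $2,010 = $60,300
Greater of actual damages ($63,170) or statutory damages ($60,300): $63,170
Doubled: 2 × $63,170 = $126,340
Attorney fees: 40% of $126,340 = $50,536
Total before cap: $126,340 + $50,536 = $176,876
Cap at $138,850: $176,876 exceeds the cap → $138,850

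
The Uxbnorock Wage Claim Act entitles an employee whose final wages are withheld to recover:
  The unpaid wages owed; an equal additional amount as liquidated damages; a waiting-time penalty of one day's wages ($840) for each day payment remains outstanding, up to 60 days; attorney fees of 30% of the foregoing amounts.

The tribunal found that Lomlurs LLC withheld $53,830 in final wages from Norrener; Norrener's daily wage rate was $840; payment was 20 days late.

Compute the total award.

Liquidated damages (equal amount): $53,830
Penalty days: min(20, 60) = 20
Waiting-time penalty: 20 × $840 = $16,800
Subtotal: $53,830 + $53,830 + $16,800 = $124,460
Attorney fees: 30% of $124,460 = $37,338
Total award: $124,460 + $37,338 = $161,798

$161,798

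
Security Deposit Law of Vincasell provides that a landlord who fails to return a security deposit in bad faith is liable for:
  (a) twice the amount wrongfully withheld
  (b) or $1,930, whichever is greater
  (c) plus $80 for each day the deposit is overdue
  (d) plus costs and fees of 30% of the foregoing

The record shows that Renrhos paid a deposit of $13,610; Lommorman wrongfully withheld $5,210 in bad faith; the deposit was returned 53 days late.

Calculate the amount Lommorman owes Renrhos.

$19,058

Doubled: 2 × $5,210 = $10,420
Minimum $1,930: $10,420 meets the minimum, no increase.
Late-return penalty: 53 × $80 = $4,240
Damages plus late penalty: $10,420 + $4,240 = $14,660
Costs and fees: 30% of $14,660 = $4,398
Total recovery: $14,660 + $4,398 = $19,058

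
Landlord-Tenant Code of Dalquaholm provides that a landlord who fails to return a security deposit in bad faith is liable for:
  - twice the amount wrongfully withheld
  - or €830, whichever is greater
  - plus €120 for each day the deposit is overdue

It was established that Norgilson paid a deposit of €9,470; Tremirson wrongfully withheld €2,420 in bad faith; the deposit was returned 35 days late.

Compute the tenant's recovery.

€9,040

Doubled: 2 × €2,420 = €4,840
Minimum €830: €4,840 meets the minimum, no increase.
Late-return penalty: 35 × €120 = €4,200
Damages plus late penalty: €4,840 + €4,200 = €9,040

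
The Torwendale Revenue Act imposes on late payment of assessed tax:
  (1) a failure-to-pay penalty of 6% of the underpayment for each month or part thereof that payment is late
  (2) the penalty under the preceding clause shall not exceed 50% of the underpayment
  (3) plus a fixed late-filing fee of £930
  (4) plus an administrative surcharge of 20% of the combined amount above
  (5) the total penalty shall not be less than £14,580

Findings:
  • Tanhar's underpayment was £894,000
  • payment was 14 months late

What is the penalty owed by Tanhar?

Accrued rate: 6% × 14 = 84%, capped at 50% → 50%
Failure-to-pay penalty: 50% of £894,000 = £447,000
Penalty before surcharge: £447,000 + £930 = £447,930
Administrative surcharge: 20% of £447,930 = £89,586
Total penalty: £447,930 + £89,586 = £537,516
Minimum £14,580: £537,516 meets the minimum, no increase.

Penalty: £537,516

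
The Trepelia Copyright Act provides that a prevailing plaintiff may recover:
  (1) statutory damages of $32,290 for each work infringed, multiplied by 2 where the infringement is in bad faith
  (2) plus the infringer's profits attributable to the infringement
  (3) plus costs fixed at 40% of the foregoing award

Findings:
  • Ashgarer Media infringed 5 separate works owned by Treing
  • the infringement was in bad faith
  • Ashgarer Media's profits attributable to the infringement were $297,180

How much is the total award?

$868,112

Statutory damages: 5 × $32,290 = $161,450
Doubled: 2 × $161,450 = $322,900
Combined award: $322,900 + $297,180 = $620,080
Costs: 40% of $620,080 = $248,032
Award plus costs: $620,080 + $248,032 = $868,112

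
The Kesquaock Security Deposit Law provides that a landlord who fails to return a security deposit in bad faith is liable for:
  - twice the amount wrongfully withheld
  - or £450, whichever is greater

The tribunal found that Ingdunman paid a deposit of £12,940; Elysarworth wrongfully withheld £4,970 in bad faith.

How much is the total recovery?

£9,940

Doubled: 2 × £4,970 = £9,940
Minimum £450: £9,940 meets the minimum, no increase.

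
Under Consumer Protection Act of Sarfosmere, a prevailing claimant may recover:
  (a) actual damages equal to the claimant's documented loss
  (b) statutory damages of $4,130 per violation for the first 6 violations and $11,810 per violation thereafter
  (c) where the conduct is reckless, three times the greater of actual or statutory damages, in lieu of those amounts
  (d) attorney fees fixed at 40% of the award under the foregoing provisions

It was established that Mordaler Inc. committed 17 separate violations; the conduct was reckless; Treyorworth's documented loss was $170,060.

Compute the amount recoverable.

First 6 violations: 6 × $4,130 = $24,780
Remaining violations: (17 − 6) × $11,810 = $129,910
Statutory damages: $24,780 + $129,910 = $154,690
Greater of actual damages ($170,060) or statutory damages ($154,690): $170,060
Trebled: 3 × $170,060 = $510,180
Attorney fees: 40% of $510,180 = $204,072
Total recovery: $510,180 + $204,072 = $714,252

$714,252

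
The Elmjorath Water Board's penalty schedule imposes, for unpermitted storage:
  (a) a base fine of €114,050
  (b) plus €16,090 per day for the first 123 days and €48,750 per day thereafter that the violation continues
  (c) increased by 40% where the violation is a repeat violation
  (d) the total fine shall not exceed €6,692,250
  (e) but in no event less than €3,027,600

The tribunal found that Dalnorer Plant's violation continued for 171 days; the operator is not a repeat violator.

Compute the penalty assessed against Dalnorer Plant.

First 123 days: 123 × €16,090 = €1,979,070
Remaining days: (171 − 123) × €48,750 = €2,340,000
Per-day component: €1,979,070 + €2,340,000 = €4,319,070
Base plus per-day: €114,050 + €4,319,070 = €4,433,120
The operator is not a repeat violator: no 40% increase.
Cap at €6,692,250: €4,433,120 is within the cap, no reduction.
Minimum €3,027,600: €4,433,120 meets the minimum, no increase.

Civil penalty: €4,433,120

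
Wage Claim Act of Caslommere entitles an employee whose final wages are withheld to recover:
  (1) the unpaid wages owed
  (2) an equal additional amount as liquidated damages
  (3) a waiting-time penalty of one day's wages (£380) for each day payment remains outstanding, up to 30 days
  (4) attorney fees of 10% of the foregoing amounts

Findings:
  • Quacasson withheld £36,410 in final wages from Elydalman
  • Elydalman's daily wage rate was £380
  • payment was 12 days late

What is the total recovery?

Liquidated damages (equal amount): £36,410
Penalty days: min(12, 30) = 12
Waiting-time penalty: 12 × £380 = £4,560
Subtotal: £36,410 + £36,410 + £4,560 = £77,380
Attorney fees: 10% of £77,380 = £7,738
Total award: £77,380 + £7,738 = £85,118

£85,118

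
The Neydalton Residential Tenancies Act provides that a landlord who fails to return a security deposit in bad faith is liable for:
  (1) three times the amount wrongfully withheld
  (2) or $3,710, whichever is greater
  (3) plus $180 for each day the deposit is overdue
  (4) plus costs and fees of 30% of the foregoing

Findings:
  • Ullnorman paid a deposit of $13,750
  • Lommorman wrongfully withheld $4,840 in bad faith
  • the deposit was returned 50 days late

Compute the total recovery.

Trebled: 3 × $4,840 = $14,520
Minimum $3,710: $14,520 meets the minimum, no increase.
Late-return penalty: 50 × $180 = $9,000
Damages plus late penalty: $14,520 + $9,000 = $23,520
Costs and fees: 30% of $23,520 = $7,056
Total recovery: $23,520 + $7,056 = $30,576

$30,576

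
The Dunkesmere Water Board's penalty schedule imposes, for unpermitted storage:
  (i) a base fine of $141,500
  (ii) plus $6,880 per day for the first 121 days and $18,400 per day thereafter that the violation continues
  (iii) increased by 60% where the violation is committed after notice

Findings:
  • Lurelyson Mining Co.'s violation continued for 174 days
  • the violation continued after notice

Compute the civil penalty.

$3,118,688

First 121 days: 121 × $6,880 = $832,480
Remaining days: (174 − 121) × $18,400 = $975,200
Per-day component: $832,480 + $975,200 = $1,807,680
Base plus per-day: $141,500 + $1,807,680 = $1,949,180
Enhancement: 60% of $1,949,180 = $1,169,508
Enhanced fine: $1,949,180 + $1,169,508 = $3,118,688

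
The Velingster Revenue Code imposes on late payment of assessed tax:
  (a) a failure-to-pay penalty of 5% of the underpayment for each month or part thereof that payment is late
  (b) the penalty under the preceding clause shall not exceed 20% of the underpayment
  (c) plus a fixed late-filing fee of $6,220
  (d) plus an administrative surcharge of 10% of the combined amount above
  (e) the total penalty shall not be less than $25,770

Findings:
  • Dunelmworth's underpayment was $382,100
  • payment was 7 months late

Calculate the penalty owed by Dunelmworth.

Penalty: $90,904

Accrued rate: 5% × 7 = 35%, capped at 20% → 20%
Failure-to-pay penalty: 20% of $382,100 = $76,420
Penalty before surcharge: $76,420 + $6,220 = $82,640
Administrative surcharge: 10% of $82,640 = $8,264
Total penalty: $82,640 + $8,264 = $90,904
Minimum $25,770: $90,904 meets the minimum, no increase.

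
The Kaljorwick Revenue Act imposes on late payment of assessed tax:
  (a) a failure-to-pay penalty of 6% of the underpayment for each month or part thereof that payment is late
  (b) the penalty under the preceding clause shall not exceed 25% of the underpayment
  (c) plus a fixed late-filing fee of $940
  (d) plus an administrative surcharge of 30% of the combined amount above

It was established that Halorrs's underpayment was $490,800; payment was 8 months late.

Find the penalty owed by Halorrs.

Accrued rate: 6% × 8 = 48%, capped at 25% → 25%
Failure-to-pay penalty: 25% of $490,800 = $122,700
Penalty before surcharge: $122,700 + $940 = $123,640
Administrative surcharge: 30% of $123,640 = $37,092
Total penalty: $123,640 + $37,092 = $160,732

$160,732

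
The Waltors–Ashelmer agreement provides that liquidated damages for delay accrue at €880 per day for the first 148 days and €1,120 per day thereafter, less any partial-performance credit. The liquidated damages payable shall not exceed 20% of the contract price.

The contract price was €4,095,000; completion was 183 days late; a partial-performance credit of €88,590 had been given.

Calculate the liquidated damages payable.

€80,850

First 148 days: 148 × €880 = €130,240
Remaining days: (183 − 148) × €1,120 = €39,200
Accrued per-day damages: €130,240 + €39,200 = €169,440
Less partial-performance credit: €169,440 − €88,590 = €80,850
Cap: 20% of €4,095,000 = €819,000
Cap at €819,000: €80,850 is within the cap, no reduction.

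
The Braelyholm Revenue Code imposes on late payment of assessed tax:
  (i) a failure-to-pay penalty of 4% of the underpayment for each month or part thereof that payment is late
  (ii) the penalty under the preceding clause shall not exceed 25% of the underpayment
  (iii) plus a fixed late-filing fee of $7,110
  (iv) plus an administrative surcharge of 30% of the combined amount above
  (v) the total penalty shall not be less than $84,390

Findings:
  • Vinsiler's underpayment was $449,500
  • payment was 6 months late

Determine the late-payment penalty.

Accrued rate: 4% × 6 = 24%, capped at 25% → 24%
Failure-to-pay penalty: 24% of $449,500 = $107,880
Penalty before surcharge: $107,880 + $7,110 = $114,990
Administrative surcharge: 30% of $114,990 = $34,497
Total penalty: $114,990 + $34,497 = $149,487
Minimum $84,390: $149,487 meets the minimum, no increase.

$149,487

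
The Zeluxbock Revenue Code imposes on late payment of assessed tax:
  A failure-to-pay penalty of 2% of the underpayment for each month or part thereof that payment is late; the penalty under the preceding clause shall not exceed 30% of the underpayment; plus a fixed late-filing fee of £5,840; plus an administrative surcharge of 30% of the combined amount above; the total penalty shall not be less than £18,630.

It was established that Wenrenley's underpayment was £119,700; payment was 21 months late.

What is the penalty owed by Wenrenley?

Penalty: £54,275

Accrued rate: 2% × 21 = 42%, capped at 30% → 30%
Failure-to-pay penalty: 30% of £119,700 = £35,910
Penalty before surcharge: £35,910 + £5,840 = £41,750
Administrative surcharge: 30% of £41,750 = £12,525
Total penalty: £41,750 + £12,525 = £54,275
Minimum £18,630: £54,275 meets the minimum, no increase.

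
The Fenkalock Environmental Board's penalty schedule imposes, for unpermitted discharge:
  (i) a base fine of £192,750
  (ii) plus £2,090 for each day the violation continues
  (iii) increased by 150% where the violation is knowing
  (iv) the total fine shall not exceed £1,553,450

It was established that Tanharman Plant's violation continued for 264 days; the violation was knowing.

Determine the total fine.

Per-day component: 264 × £2,090 = £551,760
Base plus per-day: £192,750 + £551,760 = £744,510
Enhancement: 150% of £744,510 = £1,116,765
Enhanced fine: £744,510 + £1,116,765 = £1,861,275
Cap at £1,553,450: £1,861,275 exceeds the cap → £1,553,450

Civil penalty: £1,553,450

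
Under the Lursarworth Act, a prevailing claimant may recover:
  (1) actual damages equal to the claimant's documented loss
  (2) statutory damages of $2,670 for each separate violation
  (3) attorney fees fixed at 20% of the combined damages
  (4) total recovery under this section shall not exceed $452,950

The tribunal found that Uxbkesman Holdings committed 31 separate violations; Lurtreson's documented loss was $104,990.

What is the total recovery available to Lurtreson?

$225,312

Statutory damages: 31 × $2,670 = $82,770
Combined damages: $104,990 + $82,770 = $187,760
Attorney fees: 20% of $187,760 = $37,552
Total before cap: $187,760 + $37,552 = $225,312
Cap at $452,950: $225,312 is within the cap, no reduction.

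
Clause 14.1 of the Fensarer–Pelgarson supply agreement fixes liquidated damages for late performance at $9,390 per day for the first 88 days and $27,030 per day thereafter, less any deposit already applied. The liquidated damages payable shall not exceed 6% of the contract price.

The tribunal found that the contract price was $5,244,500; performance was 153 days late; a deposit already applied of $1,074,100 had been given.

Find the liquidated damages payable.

$314,670

First 88 days: 88 × $9,390 = $826,320
Remaining days: (153 − 88) × $27,030 = $1,756,950
Accrued per-day damages: $826,320 + $1,756,950 = $2,583,270
Less deposit already applied: $2,583,270 − $1,074,100 = $1,509,170
Cap: 6% of $5,244,500 = $314,670
Cap at $314,670: $1,509,170 exceeds the cap → $314,670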